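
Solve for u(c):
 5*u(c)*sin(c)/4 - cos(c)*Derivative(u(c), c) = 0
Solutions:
 u(c) = C1/cos(c)^(5/4)


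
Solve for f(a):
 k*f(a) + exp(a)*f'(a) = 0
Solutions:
 f(a) = C1*exp(k*exp(-a))


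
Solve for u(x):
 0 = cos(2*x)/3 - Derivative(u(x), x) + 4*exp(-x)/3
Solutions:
 u(x) = C1 + sin(2*x)/6 - 4*exp(-x)/3


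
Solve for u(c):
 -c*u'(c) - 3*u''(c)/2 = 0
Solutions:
 u(c) = C1 + C2*erf(sqrt(3)*c/3)


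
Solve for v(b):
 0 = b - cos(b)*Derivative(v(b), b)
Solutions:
 v(b) = C1 + Integral(b/cos(b), b)


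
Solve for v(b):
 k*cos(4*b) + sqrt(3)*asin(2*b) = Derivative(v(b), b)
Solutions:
 v(b) = C1 + k*sin(4*b)/4 + sqrt(3)*(b*asin(2*b) + sqrt(1 - 4*b^2)/2)


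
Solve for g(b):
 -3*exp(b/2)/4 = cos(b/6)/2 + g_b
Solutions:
 g(b) = C1 - 3*exp(b/2)/2 - 3*sin(b/6)


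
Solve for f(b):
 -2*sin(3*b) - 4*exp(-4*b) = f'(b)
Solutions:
 f(b) = C1 + 2*cos(3*b)/3 + exp(-4*b)


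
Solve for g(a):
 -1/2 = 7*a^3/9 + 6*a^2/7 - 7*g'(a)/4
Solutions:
 g(a) = C1 + a^4/9 + 8*a^3/49 + 2*a/7


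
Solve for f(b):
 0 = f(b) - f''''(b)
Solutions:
 f(b) = C1*exp(-b) + C2*exp(b) + C3*sin(b) + C4*cos(b)


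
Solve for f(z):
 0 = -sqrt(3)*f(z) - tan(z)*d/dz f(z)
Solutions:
 f(z) = C1/sin(z)^(sqrt(3))


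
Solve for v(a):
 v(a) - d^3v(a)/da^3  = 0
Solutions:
 v(a) = C3*exp(a) + (C1*sin(sqrt(3)*a/2) + C2*cos(sqrt(3)*a/2))*exp(-a/2)


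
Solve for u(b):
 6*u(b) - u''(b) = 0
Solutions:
 u(b) = C1*exp(-sqrt(6)*b) + C2*exp(sqrt(6)*b)


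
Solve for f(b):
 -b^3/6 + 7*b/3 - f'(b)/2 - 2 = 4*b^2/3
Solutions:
 f(b) = C1 - b^4/12 - 8*b^3/9 + 7*b^2/3 - 4*b


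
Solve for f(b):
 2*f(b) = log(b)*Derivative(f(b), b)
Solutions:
 f(b) = C1*exp(2*li(b))


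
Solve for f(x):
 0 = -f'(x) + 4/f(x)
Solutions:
 f(x) = -sqrt(C1 + 8*x)
 f(x) = sqrt(C1 + 8*x)


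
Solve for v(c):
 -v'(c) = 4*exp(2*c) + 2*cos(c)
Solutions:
 v(c) = C1 - 2*exp(2*c) - 2*sin(c)


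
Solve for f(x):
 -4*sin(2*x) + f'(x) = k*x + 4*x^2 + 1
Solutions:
 f(x) = C1 + k*x^2/2 + 4*x^3/3 + x - 2*cos(2*x)


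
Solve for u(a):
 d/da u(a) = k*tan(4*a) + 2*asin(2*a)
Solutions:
 u(a) = C1 + 2*a*asin(2*a) - k*log(cos(4*a))/4 + sqrt(1 - 4*a^2)


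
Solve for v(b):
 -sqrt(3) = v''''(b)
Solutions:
 v(b) = C1 + C2*b + C3*b^2 + C4*b^3 - sqrt(3)*b^4/24


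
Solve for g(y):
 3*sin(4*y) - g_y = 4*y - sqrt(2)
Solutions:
 g(y) = C1 - 2*y^2 + sqrt(2)*y - 3*cos(4*y)/4


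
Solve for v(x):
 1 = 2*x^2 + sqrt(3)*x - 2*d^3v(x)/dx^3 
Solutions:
 v(x) = C1 + C2*x + C3*x^2 + x^5/60 + sqrt(3)*x^4/48 - x^3/12


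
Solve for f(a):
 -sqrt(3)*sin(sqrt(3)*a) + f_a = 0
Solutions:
 f(a) = C1 - cos(sqrt(3)*a)


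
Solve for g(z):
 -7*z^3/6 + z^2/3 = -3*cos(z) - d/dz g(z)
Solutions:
 g(z) = C1 + 7*z^4/24 - z^3/9 - 3*sin(z)


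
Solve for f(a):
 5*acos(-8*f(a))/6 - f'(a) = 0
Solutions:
 Integral(1/acos(-8*_y), (_y, f(a))) = C1 + 5*a/6


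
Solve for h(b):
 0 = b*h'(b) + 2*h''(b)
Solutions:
 h(b) = C1 + C2*erf(b/2)


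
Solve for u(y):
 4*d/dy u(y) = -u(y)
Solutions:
 u(y) = C1*exp(-y/4)


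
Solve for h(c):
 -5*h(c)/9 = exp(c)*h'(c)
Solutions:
 h(c) = C1*exp(5*exp(-c)/9)


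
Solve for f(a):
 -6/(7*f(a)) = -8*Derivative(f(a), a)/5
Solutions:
 f(a) = -sqrt(C1 + 210*a)/14
 f(a) = sqrt(C1 + 210*a)/14


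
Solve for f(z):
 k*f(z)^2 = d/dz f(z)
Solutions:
 f(z) = -1/(C1 + k*z)


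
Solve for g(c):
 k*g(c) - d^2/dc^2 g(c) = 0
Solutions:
 g(c) = C1*exp(-c*sqrt(k)) + C2*exp(c*sqrt(k))


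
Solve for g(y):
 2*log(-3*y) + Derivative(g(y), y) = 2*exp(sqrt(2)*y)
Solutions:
 g(y) = C1 - 2*y*log(-y) + 2*y*(1 - log(3)) + sqrt(2)*exp(sqrt(2)*y)


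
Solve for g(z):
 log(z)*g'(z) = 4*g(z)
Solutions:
 g(z) = C1*exp(4*li(z))


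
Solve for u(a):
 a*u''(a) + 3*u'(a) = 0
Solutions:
 u(a) = C1 + C2/a^2


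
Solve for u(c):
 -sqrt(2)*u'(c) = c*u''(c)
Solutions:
 u(c) = C1 + C2*c^(1 - sqrt(2))


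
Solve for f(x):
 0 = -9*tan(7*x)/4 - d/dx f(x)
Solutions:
 f(x) = C1 + 9*log(cos(7*x))/28


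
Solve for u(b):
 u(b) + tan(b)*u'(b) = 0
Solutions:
 u(b) = C1/sin(b)


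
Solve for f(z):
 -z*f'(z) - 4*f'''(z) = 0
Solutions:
 f(z) = C1 + Integral(C2*airyai(-2^(1/3)*z/2) + C3*airybi(-2^(1/3)*z/2), z)


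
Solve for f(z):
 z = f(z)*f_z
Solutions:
 f(z) = -sqrt(C1 + z^2)
 f(z) = sqrt(C1 + z^2)


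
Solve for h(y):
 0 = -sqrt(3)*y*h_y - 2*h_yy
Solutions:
 h(y) = C1 + C2*erf(3^(1/4)*y/2)


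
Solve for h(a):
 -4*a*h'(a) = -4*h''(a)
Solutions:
 h(a) = C1 + C2*erfi(sqrt(2)*a/2)


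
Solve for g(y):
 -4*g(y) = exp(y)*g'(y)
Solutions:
 g(y) = C1*exp(4*exp(-y))


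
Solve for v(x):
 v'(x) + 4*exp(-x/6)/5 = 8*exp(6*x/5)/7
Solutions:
 v(x) = C1 + 20*exp(6*x/5)/21 + 24*exp(-x/6)/5


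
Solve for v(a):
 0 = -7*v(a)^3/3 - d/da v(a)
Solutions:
 v(a) = -sqrt(6)*sqrt(-1/(C1 - 7*a))/2
 v(a) = sqrt(6)*sqrt(-1/(C1 - 7*a))/2


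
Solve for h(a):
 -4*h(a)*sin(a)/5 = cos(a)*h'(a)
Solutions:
 h(a) = C1*cos(a)^(4/5)


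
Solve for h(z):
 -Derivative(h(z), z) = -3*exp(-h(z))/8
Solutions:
 h(z) = log(C1 + 3*z/8)


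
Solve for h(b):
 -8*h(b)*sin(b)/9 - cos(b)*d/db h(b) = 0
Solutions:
 h(b) = C1*cos(b)^(8/9)


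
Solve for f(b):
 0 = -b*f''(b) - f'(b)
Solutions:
 f(b) = C1 + C2*log(b)


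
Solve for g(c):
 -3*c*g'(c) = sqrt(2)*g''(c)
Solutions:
 g(c) = C1 + C2*erf(2^(1/4)*sqrt(3)*c/2)


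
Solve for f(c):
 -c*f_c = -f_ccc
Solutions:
 f(c) = C1 + Integral(C2*airyai(c) + C3*airybi(c), c)


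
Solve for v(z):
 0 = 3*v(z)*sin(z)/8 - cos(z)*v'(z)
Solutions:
 v(z) = C1/cos(z)^(3/8)


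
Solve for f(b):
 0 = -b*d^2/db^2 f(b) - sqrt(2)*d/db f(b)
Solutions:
 f(b) = C1 + C2*b^(1 - sqrt(2))


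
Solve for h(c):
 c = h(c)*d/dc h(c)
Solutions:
 h(c) = -sqrt(C1 + c^2)
 h(c) = sqrt(C1 + c^2)


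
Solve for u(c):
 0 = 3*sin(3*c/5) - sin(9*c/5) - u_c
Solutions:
 u(c) = C1 - 5*cos(3*c/5) + 5*cos(9*c/5)/9


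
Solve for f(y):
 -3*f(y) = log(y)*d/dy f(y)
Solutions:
 f(y) = C1*exp(-3*li(y))


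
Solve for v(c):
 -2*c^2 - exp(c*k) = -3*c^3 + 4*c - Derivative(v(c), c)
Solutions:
 v(c) = C1 - 3*c^4/4 + 2*c^3/3 + 2*c^2 + exp(c*k)/k


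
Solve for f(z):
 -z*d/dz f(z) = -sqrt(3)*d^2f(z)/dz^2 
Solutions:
 f(z) = C1 + C2*erfi(sqrt(2)*3^(3/4)*z/6)


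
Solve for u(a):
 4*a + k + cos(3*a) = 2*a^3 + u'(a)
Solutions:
 u(a) = C1 - a^4/2 + 2*a^2 + a*k + sin(3*a)/3


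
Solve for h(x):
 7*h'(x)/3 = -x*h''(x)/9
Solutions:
 h(x) = C1 + C2/x^20


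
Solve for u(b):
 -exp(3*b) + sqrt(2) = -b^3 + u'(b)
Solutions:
 u(b) = C1 + b^4/4 + sqrt(2)*b - exp(3*b)/3


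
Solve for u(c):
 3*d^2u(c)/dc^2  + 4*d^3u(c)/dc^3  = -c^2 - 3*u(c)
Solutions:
 u(c) = C1*exp(c*(-2 + (4*sqrt(39) + 25)^(-1/3) + (4*sqrt(39) + 25)^(1/3))/8)*sin(sqrt(3)*c*(-(4*sqrt(39) + 25)^(1/3) + (4*sqrt(39) + 25)^(-1/3))/8) + C2*exp(c*(-2 + (4*sqrt(39) + 25)^(-1/3) + (4*sqrt(39) + 25)^(1/3))/8)*cos(sqrt(3)*c*(-(4*sqrt(39) + 25)^(1/3) + (4*sqrt(39) + 25)^(-1/3))/8) + C3*exp(-c*((4*sqrt(39) + 25)^(-1/3) + 1 + (4*sqrt(39) + 25)^(1/3))/4) - c^2/3 + 2/3


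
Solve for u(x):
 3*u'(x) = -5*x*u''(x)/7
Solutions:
 u(x) = C1 + C2/x^(16/5)


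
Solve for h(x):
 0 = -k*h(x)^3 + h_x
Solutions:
 h(x) = -sqrt(2)*sqrt(-1/(C1 + k*x))/2
 h(x) = sqrt(2)*sqrt(-1/(C1 + k*x))/2


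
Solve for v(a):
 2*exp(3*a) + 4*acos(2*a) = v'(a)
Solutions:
 v(a) = C1 + 4*a*acos(2*a) - 2*sqrt(1 - 4*a^2) + 2*exp(3*a)/3


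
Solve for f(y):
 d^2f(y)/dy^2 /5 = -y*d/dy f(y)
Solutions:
 f(y) = C1 + C2*erf(sqrt(10)*y/2)


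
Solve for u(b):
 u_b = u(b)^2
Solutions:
 u(b) = -1/(C1 + b)


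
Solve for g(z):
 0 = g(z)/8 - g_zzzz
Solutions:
 g(z) = C1*exp(-2^(1/4)*z/2) + C2*exp(2^(1/4)*z/2) + C3*sin(2^(1/4)*z/2) + C4*cos(2^(1/4)*z/2)


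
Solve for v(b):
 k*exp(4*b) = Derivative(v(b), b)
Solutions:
 v(b) = C1 + k*exp(4*b)/4


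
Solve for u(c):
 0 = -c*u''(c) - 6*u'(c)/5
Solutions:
 u(c) = C1 + C2/c^(1/5)


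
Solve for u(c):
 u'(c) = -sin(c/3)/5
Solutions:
 u(c) = C1 + 3*cos(c/3)/5


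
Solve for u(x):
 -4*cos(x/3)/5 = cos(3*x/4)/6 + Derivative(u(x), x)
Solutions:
 u(x) = C1 - 12*sin(x/3)/5 - 2*sin(3*x/4)/9


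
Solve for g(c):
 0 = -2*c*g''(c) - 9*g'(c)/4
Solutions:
 g(c) = C1 + C2/c^(1/8)


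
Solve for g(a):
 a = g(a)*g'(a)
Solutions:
 g(a) = -sqrt(C1 + a^2)
 g(a) = sqrt(C1 + a^2)


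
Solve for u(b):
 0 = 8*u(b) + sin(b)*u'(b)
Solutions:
 u(b) = C1*(cos(b)^4 + 4*cos(b)^3 + 6*cos(b)^2 + 4*cos(b) + 1)/(cos(b)^4 - 4*cos(b)^3 + 6*cos(b)^2 - 4*cos(b) + 1)


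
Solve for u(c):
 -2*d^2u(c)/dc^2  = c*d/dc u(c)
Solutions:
 u(c) = C1 + C2*erf(c/2)


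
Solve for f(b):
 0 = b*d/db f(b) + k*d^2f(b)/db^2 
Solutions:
 f(b) = C1 + C2*sqrt(k)*erf(sqrt(2)*b*sqrt(1/k)/2)


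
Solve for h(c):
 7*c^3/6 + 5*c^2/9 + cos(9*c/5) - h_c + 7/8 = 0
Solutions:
 h(c) = C1 + 7*c^4/24 + 5*c^3/27 + 7*c/8 + 5*sin(9*c/5)/9


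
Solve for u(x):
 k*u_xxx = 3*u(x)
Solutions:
 u(x) = C1*exp(3^(1/3)*x*(1/k)^(1/3)) + C2*exp(x*(-3^(1/3) + 3^(5/6)*I)*(1/k)^(1/3)/2) + C3*exp(-x*(3^(1/3) + 3^(5/6)*I)*(1/k)^(1/3)/2)


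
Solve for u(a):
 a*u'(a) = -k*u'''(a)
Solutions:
 u(a) = C1 + Integral(C2*airyai(a*(-1/k)^(1/3)) + C3*airybi(a*(-1/k)^(1/3)), a)


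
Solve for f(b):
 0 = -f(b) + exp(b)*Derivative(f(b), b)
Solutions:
 f(b) = C1*exp(-exp(-b))


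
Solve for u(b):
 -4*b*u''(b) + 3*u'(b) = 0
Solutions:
 u(b) = C1 + C2*b^(7/4)


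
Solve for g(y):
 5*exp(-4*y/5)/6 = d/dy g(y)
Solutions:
 g(y) = C1 - 25*exp(-4*y/5)/24


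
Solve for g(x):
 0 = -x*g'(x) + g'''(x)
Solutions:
 g(x) = C1 + Integral(C2*airyai(x) + C3*airybi(x), x)


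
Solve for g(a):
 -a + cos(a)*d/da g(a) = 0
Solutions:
 g(a) = C1 + Integral(a/cos(a), a)


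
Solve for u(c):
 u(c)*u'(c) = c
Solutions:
 u(c) = -sqrt(C1 + c^2)
 u(c) = sqrt(C1 + c^2)


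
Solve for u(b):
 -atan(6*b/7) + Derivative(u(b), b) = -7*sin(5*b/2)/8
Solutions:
 u(b) = C1 + b*atan(6*b/7) - 7*log(36*b^2 + 49)/12 + 7*cos(5*b/2)/20


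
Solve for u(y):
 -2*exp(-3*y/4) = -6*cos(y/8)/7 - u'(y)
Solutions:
 u(y) = C1 - 48*sin(y/8)/7 - 8*exp(-3*y/4)/3


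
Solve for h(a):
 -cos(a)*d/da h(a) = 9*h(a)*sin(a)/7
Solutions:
 h(a) = C1*cos(a)^(9/7)


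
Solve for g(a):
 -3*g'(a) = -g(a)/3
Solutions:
 g(a) = C1*exp(a/9)


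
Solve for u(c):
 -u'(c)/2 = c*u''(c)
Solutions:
 u(c) = C1 + C2*sqrt(c)


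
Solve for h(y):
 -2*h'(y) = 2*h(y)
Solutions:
 h(y) = C1*exp(-y)


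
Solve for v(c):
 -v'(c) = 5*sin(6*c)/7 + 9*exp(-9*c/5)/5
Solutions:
 v(c) = C1 + 5*cos(6*c)/42 + exp(-9*c/5)


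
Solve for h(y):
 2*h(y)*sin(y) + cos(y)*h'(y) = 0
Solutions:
 h(y) = C1*cos(y)^2


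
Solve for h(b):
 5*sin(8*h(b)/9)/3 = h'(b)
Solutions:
 -5*b/3 + 9*log(cos(8*h(b)/9) - 1)/16 - 9*log(cos(8*h(b)/9) + 1)/16 = C1


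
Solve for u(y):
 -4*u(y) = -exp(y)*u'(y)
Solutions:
 u(y) = C1*exp(-4*exp(-y))


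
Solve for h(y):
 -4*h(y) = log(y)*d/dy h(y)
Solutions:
 h(y) = C1*exp(-4*li(y))


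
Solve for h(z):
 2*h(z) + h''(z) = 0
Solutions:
 h(z) = C1*sin(sqrt(2)*z) + C2*cos(sqrt(2)*z)


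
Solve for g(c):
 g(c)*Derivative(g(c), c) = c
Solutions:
 g(c) = -sqrt(C1 + c^2)
 g(c) = sqrt(C1 + c^2)


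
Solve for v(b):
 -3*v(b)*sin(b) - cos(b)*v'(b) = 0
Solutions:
 v(b) = C1*cos(b)^3


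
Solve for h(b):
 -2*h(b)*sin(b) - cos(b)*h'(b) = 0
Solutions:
 h(b) = C1*cos(b)^2


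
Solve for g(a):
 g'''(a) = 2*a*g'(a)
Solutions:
 g(a) = C1 + Integral(C2*airyai(2^(1/3)*a) + C3*airybi(2^(1/3)*a), a)


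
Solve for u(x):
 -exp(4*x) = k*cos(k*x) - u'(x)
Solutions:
 u(x) = C1 + exp(4*x)/4 + sin(k*x)


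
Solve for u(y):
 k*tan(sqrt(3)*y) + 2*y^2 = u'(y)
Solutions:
 u(y) = C1 - sqrt(3)*k*log(cos(sqrt(3)*y))/3 + 2*y^3/3


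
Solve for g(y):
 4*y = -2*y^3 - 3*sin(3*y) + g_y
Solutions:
 g(y) = C1 + y^4/2 + 2*y^2 - cos(3*y)


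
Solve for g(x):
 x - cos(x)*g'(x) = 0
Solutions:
 g(x) = C1 + Integral(x/cos(x), x)


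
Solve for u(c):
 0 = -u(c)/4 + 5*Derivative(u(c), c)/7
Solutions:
 u(c) = C1*exp(7*c/20)


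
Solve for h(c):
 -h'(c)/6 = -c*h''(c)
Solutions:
 h(c) = C1 + C2*c^(7/6)


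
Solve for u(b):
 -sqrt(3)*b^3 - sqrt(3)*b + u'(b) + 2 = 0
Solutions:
 u(b) = C1 + sqrt(3)*b^4/4 + sqrt(3)*b^2/2 - 2*b


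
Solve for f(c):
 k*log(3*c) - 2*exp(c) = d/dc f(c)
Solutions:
 f(c) = C1 + c*k*log(c) + c*k*(-1 + log(3)) - 2*exp(c)


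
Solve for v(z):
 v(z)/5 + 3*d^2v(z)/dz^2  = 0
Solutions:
 v(z) = C1*sin(sqrt(15)*z/15) + C2*cos(sqrt(15)*z/15)


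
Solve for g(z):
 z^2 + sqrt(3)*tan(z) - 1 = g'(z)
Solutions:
 g(z) = C1 + z^3/3 - z - sqrt(3)*log(cos(z))


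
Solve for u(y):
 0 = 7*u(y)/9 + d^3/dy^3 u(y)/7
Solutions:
 u(y) = C3*exp(-3^(1/3)*7^(2/3)*y/3) + (C1*sin(3^(5/6)*7^(2/3)*y/6) + C2*cos(3^(5/6)*7^(2/3)*y/6))*exp(3^(1/3)*7^(2/3)*y/6)


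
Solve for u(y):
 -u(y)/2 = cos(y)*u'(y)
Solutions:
 u(y) = C1*(sin(y) - 1)^(1/4)/(sin(y) + 1)^(1/4)


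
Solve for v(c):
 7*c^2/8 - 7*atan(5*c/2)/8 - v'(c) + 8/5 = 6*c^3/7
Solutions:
 v(c) = C1 - 3*c^4/14 + 7*c^3/24 - 7*c*atan(5*c/2)/8 + 8*c/5 + 7*log(25*c^2 + 4)/40


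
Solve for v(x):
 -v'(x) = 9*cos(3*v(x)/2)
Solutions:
 v(x) = -2*asin((C1 + exp(27*x))/(C1 - exp(27*x)))/3 + 2*pi/3
 v(x) = 2*asin((C1 + exp(27*x))/(C1 - exp(27*x)))/3


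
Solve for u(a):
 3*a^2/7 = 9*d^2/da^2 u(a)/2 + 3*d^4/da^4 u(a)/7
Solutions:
 u(a) = C1 + C2*a + C3*sin(sqrt(42)*a/2) + C4*cos(sqrt(42)*a/2) + a^4/126 - 4*a^2/441


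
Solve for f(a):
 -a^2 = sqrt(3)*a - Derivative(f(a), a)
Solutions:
 f(a) = C1 + a^3/3 + sqrt(3)*a^2/2


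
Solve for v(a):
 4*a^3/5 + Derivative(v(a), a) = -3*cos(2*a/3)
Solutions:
 v(a) = C1 - a^4/5 - 9*sin(2*a/3)/2


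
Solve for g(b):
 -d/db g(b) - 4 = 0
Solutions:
 g(b) = C1 - 4*b


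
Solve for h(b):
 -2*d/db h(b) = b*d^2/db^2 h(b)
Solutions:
 h(b) = C1 + C2/b


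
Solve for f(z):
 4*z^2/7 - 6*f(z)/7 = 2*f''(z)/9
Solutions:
 f(z) = C1*sin(3*sqrt(21)*z/7) + C2*cos(3*sqrt(21)*z/7) + 2*z^2/3 - 28/81


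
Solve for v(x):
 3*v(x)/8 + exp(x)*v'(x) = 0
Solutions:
 v(x) = C1*exp(3*exp(-x)/8)


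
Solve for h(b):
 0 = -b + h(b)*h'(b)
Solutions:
 h(b) = -sqrt(C1 + b^2)
 h(b) = sqrt(C1 + b^2)


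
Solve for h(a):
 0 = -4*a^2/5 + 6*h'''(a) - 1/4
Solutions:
 h(a) = C1 + C2*a + C3*a^2 + a^5/450 + a^3/144


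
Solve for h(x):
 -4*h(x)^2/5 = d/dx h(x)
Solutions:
 h(x) = 5/(C1 + 4*x)


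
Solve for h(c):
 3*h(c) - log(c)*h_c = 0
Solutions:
 h(c) = C1*exp(3*li(c))


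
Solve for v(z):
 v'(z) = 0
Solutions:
 v(z) = C1


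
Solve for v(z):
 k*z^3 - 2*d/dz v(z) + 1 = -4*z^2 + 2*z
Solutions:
 v(z) = C1 + k*z^4/8 + 2*z^3/3 - z^2/2 + z/2


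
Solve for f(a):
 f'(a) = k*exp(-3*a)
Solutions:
 f(a) = C1 - k*exp(-3*a)/3


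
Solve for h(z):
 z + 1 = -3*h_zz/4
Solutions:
 h(z) = C1 + C2*z - 2*z^3/9 - 2*z^2/3


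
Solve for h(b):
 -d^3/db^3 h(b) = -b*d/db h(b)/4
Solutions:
 h(b) = C1 + Integral(C2*airyai(2^(1/3)*b/2) + C3*airybi(2^(1/3)*b/2), b)


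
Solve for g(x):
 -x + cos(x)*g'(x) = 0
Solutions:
 g(x) = C1 + Integral(x/cos(x), x)


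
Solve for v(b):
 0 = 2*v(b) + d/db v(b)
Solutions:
 v(b) = C1*exp(-2*b)


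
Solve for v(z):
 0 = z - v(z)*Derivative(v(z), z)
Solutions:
 v(z) = -sqrt(C1 + z^2)
 v(z) = sqrt(C1 + z^2)


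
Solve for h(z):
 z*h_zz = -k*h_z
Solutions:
 h(z) = C1 + z^(1 - re(k))*(C2*sin(log(z)*Abs(im(k))) + C3*cos(log(z)*im(k)))


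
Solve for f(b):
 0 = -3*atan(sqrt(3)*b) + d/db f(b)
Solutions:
 f(b) = C1 + 3*b*atan(sqrt(3)*b) - sqrt(3)*log(3*b^2 + 1)/2


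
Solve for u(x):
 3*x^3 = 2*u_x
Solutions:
 u(x) = C1 + 3*x^4/8


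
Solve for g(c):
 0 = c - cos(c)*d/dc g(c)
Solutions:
 g(c) = C1 + Integral(c/cos(c), c)


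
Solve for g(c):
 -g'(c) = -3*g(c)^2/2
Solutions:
 g(c) = -2/(C1 + 3*c)


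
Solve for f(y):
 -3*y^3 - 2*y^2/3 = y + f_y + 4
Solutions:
 f(y) = C1 - 3*y^4/4 - 2*y^3/9 - y^2/2 - 4*y


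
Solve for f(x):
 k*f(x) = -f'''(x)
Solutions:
 f(x) = C1*exp(x*(-k)^(1/3)) + C2*exp(x*(-k)^(1/3)*(-1 + sqrt(3)*I)/2) + C3*exp(-x*(-k)^(1/3)*(1 + sqrt(3)*I)/2)


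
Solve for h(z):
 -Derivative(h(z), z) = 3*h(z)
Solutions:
 h(z) = C1*exp(-3*z)


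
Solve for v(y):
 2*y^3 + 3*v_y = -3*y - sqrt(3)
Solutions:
 v(y) = C1 - y^4/6 - y^2/2 - sqrt(3)*y/3


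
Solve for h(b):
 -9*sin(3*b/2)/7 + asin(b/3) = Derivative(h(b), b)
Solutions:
 h(b) = C1 + b*asin(b/3) + sqrt(9 - b^2) + 6*cos(3*b/2)/7


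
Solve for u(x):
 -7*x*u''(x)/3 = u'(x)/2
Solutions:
 u(x) = C1 + C2*x^(11/14)


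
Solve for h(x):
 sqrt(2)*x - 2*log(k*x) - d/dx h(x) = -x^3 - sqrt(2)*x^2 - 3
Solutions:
 h(x) = C1 + x^4/4 + sqrt(2)*x^3/3 + sqrt(2)*x^2/2 - 2*x*log(k*x) + 5*x


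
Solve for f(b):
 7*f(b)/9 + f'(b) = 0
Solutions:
 f(b) = C1*exp(-7*b/9)


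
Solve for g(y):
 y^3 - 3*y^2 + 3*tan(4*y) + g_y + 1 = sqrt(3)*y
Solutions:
 g(y) = C1 - y^4/4 + y^3 + sqrt(3)*y^2/2 - y + 3*log(cos(4*y))/4


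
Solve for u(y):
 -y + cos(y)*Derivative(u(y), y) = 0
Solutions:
 u(y) = C1 + Integral(y/cos(y), y)


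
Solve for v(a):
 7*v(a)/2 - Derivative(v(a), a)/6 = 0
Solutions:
 v(a) = C1*exp(21*a)


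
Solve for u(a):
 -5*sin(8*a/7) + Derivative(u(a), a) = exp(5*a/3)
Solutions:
 u(a) = C1 + 3*exp(5*a/3)/5 - 35*cos(8*a/7)/8


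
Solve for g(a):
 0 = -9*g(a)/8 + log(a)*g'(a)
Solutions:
 g(a) = C1*exp(9*li(a)/8)


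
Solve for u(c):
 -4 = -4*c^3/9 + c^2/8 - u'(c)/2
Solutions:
 u(c) = C1 - 2*c^4/9 + c^3/12 + 8*c


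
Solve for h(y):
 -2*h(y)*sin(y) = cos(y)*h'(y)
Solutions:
 h(y) = C1*cos(y)^2


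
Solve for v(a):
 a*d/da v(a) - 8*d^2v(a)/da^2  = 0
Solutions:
 v(a) = C1 + C2*erfi(a/4)


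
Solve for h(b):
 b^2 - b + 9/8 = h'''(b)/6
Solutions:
 h(b) = C1 + C2*b + C3*b^2 + b^5/10 - b^4/4 + 9*b^3/8


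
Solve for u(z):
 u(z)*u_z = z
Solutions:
 u(z) = -sqrt(C1 + z^2)
 u(z) = sqrt(C1 + z^2)


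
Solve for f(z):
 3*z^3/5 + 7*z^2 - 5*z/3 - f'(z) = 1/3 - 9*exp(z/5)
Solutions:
 f(z) = C1 + 3*z^4/20 + 7*z^3/3 - 5*z^2/6 - z/3 + 45*exp(z/5)


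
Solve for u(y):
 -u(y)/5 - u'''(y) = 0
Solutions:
 u(y) = C3*exp(-5^(2/3)*y/5) + (C1*sin(sqrt(3)*5^(2/3)*y/10) + C2*cos(sqrt(3)*5^(2/3)*y/10))*exp(5^(2/3)*y/10)


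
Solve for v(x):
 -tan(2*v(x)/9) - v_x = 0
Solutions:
 v(x) = -9*asin(C1*exp(-2*x/9))/2 + 9*pi/2
 v(x) = 9*asin(C1*exp(-2*x/9))/2


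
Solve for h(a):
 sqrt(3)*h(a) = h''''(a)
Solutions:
 h(a) = C1*exp(-3^(1/8)*a) + C2*exp(3^(1/8)*a) + C3*sin(3^(1/8)*a) + C4*cos(3^(1/8)*a)


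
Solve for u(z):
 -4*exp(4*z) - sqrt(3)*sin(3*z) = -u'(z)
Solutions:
 u(z) = C1 + exp(4*z) - sqrt(3)*cos(3*z)/3


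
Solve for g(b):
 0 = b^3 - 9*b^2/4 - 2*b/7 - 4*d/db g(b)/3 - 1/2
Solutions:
 g(b) = C1 + 3*b^4/16 - 9*b^3/16 - 3*b^2/28 - 3*b/8


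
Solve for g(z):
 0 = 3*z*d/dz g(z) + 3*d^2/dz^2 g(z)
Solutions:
 g(z) = C1 + C2*erf(sqrt(2)*z/2)


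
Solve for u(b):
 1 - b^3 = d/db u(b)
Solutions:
 u(b) = C1 - b^4/4 + b


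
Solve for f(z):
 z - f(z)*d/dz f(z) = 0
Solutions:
 f(z) = -sqrt(C1 + z^2)
 f(z) = sqrt(C1 + z^2)


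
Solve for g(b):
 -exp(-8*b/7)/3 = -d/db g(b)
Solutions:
 g(b) = C1 - 7*exp(-8*b/7)/24


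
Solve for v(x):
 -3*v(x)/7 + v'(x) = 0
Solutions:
 v(x) = C1*exp(3*x/7)


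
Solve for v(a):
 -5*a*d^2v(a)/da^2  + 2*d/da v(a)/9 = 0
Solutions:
 v(a) = C1 + C2*a^(47/45)


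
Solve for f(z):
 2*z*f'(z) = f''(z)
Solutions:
 f(z) = C1 + C2*erfi(z)


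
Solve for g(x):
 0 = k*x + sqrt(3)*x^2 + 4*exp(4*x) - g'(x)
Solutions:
 g(x) = C1 + k*x^2/2 + sqrt(3)*x^3/3 + exp(4*x)


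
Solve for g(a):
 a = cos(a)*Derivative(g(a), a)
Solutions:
 g(a) = C1 + Integral(a/cos(a), a)


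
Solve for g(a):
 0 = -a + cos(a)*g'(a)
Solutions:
 g(a) = C1 + Integral(a/cos(a), a)


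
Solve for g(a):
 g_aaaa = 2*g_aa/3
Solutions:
 g(a) = C1 + C2*a + C3*exp(-sqrt(6)*a/3) + C4*exp(sqrt(6)*a/3)


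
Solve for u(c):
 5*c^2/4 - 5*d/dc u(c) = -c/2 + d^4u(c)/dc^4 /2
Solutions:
 u(c) = C1 + C4*exp(-10^(1/3)*c) + c^3/12 + c^2/20 + (C2*sin(10^(1/3)*sqrt(3)*c/2) + C3*cos(10^(1/3)*sqrt(3)*c/2))*exp(10^(1/3)*c/2)


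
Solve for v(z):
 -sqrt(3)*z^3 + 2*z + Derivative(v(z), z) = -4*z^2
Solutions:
 v(z) = C1 + sqrt(3)*z^4/4 - 4*z^3/3 - z^2


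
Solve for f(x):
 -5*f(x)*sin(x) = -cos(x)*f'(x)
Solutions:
 f(x) = C1/cos(x)^5


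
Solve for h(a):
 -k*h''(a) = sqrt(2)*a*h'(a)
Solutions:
 h(a) = C1 + C2*sqrt(k)*erf(2^(3/4)*a*sqrt(1/k)/2)


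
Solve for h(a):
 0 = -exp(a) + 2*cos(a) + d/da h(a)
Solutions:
 h(a) = C1 + exp(a) - 2*sin(a)


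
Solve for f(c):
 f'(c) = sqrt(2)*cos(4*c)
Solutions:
 f(c) = C1 + sqrt(2)*sin(4*c)/4


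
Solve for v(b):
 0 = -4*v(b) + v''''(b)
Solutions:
 v(b) = C1*exp(-sqrt(2)*b) + C2*exp(sqrt(2)*b) + C3*sin(sqrt(2)*b) + C4*cos(sqrt(2)*b)


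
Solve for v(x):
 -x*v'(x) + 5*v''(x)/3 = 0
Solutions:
 v(x) = C1 + C2*erfi(sqrt(30)*x/10)


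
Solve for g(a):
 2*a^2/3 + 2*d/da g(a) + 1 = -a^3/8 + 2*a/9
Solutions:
 g(a) = C1 - a^4/64 - a^3/9 + a^2/18 - a/2


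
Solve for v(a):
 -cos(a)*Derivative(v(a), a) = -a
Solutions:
 v(a) = C1 + Integral(a/cos(a), a)


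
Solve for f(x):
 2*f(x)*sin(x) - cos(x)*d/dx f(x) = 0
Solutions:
 f(x) = C1/cos(x)^2


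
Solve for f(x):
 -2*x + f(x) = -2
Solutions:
 f(x) = 2*x - 2


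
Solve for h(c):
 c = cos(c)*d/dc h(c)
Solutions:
 h(c) = C1 + Integral(c/cos(c), c)


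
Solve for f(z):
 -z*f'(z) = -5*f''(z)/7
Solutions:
 f(z) = C1 + C2*erfi(sqrt(70)*z/10)


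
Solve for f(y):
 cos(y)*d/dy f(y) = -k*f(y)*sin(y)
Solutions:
 f(y) = C1*exp(k*log(cos(y)))


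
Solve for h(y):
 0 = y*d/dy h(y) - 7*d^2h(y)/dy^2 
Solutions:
 h(y) = C1 + C2*erfi(sqrt(14)*y/14)


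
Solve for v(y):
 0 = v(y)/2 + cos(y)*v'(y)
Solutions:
 v(y) = C1*(sin(y) - 1)^(1/4)/(sin(y) + 1)^(1/4)


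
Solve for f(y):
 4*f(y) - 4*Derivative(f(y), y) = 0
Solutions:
 f(y) = C1*exp(y)


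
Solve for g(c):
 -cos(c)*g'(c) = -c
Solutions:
 g(c) = C1 + Integral(c/cos(c), c)


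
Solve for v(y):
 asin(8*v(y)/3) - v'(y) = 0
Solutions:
 Integral(1/asin(8*_y/3), (_y, v(y))) = C1 + y


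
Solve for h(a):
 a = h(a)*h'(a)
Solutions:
 h(a) = -sqrt(C1 + a^2)
 h(a) = sqrt(C1 + a^2)


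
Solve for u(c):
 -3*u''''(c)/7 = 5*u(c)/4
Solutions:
 u(c) = (C1*sin(3^(3/4)*35^(1/4)*c/6) + C2*cos(3^(3/4)*35^(1/4)*c/6))*exp(-3^(3/4)*35^(1/4)*c/6) + (C3*sin(3^(3/4)*35^(1/4)*c/6) + C4*cos(3^(3/4)*35^(1/4)*c/6))*exp(3^(3/4)*35^(1/4)*c/6)


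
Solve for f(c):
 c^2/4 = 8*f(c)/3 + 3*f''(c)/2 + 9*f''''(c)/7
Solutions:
 f(c) = 3*c^2/32 + (C1*sin(2^(3/4)*21^(1/4)*c*cos(atan(sqrt(2247)/21)/2)/3) + C2*cos(2^(3/4)*21^(1/4)*c*cos(atan(sqrt(2247)/21)/2)/3))*exp(-2^(3/4)*21^(1/4)*c*sin(atan(sqrt(2247)/21)/2)/3) + (C3*sin(2^(3/4)*21^(1/4)*c*cos(atan(sqrt(2247)/21)/2)/3) + C4*cos(2^(3/4)*21^(1/4)*c*cos(atan(sqrt(2247)/21)/2)/3))*exp(2^(3/4)*21^(1/4)*c*sin(atan(sqrt(2247)/21)/2)/3) - 27/256


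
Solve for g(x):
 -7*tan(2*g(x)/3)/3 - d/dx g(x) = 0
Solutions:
 g(x) = -3*asin(C1*exp(-14*x/9))/2 + 3*pi/2
 g(x) = 3*asin(C1*exp(-14*x/9))/2


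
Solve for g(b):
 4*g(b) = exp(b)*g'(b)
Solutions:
 g(b) = C1*exp(-4*exp(-b))


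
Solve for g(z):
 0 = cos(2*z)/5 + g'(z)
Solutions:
 g(z) = C1 - sin(2*z)/10


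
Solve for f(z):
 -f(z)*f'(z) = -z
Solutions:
 f(z) = -sqrt(C1 + z^2)
 f(z) = sqrt(C1 + z^2)


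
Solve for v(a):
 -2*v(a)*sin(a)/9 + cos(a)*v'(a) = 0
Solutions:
 v(a) = C1/cos(a)^(2/9)


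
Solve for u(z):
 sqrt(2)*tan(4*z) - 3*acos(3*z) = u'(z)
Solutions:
 u(z) = C1 - 3*z*acos(3*z) + sqrt(1 - 9*z^2) - sqrt(2)*log(cos(4*z))/4


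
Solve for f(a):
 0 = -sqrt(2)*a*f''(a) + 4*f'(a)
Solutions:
 f(a) = C1 + C2*a^(1 + 2*sqrt(2))


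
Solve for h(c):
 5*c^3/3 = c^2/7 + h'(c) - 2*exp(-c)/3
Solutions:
 h(c) = C1 + 5*c^4/12 - c^3/21 - 2*exp(-c)/3


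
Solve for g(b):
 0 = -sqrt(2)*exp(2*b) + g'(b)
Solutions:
 g(b) = C1 + sqrt(2)*exp(2*b)/2


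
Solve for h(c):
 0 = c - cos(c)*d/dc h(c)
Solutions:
 h(c) = C1 + Integral(c/cos(c), c)


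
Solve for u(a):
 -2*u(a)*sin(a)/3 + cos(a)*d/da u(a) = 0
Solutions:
 u(a) = C1/cos(a)^(2/3)


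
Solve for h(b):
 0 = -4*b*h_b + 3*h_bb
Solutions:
 h(b) = C1 + C2*erfi(sqrt(6)*b/3)


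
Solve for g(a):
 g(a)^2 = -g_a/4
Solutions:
 g(a) = 1/(C1 + 4*a)


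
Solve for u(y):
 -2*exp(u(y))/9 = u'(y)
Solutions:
 u(y) = log(1/(C1 + 2*y)) + 2*log(3)


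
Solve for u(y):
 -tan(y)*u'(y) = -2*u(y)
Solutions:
 u(y) = C1*sin(y)^2


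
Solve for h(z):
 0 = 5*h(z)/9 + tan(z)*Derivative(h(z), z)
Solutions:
 h(z) = C1/sin(z)^(5/9)


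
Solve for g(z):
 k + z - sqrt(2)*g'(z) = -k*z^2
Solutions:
 g(z) = C1 + sqrt(2)*k*z^3/6 + sqrt(2)*k*z/2 + sqrt(2)*z^2/4


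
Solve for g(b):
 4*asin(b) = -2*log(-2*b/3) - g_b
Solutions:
 g(b) = C1 - 2*b*log(-b) - 4*b*asin(b) - 2*b*log(2) + 2*b + 2*b*log(3) - 4*sqrt(1 - b^2)


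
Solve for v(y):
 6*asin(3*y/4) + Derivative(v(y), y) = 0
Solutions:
 v(y) = C1 - 6*y*asin(3*y/4) - 2*sqrt(16 - 9*y^2)


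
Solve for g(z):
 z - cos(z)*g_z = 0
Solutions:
 g(z) = C1 + Integral(z/cos(z), z)


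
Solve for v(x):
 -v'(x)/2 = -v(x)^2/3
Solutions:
 v(x) = -3/(C1 + 2*x)


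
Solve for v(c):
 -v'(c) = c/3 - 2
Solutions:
 v(c) = C1 - c^2/6 + 2*c


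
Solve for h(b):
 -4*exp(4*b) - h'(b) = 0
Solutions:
 h(b) = C1 - exp(4*b)


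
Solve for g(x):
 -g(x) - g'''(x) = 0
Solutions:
 g(x) = C3*exp(-x) + (C1*sin(sqrt(3)*x/2) + C2*cos(sqrt(3)*x/2))*exp(x/2)


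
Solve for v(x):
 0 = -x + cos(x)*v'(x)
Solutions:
 v(x) = C1 + Integral(x/cos(x), x)


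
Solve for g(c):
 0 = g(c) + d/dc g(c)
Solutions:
 g(c) = C1*exp(-c)


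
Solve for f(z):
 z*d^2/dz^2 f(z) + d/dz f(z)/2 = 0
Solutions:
 f(z) = C1 + C2*sqrt(z)


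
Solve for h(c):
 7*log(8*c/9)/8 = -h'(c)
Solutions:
 h(c) = C1 - 7*c*log(c)/8 - 21*c*log(2)/8 + 7*c/8 + 7*c*log(3)/4


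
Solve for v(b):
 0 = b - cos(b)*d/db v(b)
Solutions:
 v(b) = C1 + Integral(b/cos(b), b)


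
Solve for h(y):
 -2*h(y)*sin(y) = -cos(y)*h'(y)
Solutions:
 h(y) = C1/cos(y)^2


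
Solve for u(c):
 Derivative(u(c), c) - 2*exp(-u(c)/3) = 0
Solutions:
 u(c) = 3*log(C1 + 2*c/3)


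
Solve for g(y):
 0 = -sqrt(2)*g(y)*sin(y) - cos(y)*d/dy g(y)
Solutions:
 g(y) = C1*cos(y)^(sqrt(2))


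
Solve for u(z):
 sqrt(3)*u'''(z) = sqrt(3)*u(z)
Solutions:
 u(z) = C3*exp(z) + (C1*sin(sqrt(3)*z/2) + C2*cos(sqrt(3)*z/2))*exp(-z/2)


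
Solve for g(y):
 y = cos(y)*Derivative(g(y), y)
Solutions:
 g(y) = C1 + Integral(y/cos(y), y)


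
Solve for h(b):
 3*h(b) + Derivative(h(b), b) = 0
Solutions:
 h(b) = C1*exp(-3*b)


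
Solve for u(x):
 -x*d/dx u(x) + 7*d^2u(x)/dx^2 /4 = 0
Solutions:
 u(x) = C1 + C2*erfi(sqrt(14)*x/7)


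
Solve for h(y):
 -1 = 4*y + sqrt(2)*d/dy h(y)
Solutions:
 h(y) = C1 - sqrt(2)*y^2 - sqrt(2)*y/2


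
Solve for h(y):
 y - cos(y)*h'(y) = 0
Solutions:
 h(y) = C1 + Integral(y/cos(y), y)


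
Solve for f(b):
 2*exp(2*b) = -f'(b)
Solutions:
 f(b) = C1 - exp(2*b)


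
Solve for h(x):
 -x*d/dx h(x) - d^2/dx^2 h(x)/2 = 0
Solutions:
 h(x) = C1 + C2*erf(x)


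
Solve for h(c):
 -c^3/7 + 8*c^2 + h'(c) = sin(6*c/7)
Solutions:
 h(c) = C1 + c^4/28 - 8*c^3/3 - 7*cos(6*c/7)/6


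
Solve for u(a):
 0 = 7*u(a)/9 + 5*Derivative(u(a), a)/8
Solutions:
 u(a) = C1*exp(-56*a/45)


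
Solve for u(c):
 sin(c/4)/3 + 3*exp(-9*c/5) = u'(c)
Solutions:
 u(c) = C1 - 4*cos(c/4)/3 - 5*exp(-9*c/5)/3


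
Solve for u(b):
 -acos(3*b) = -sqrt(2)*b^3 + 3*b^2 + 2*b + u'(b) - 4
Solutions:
 u(b) = C1 + sqrt(2)*b^4/4 - b^3 - b^2 - b*acos(3*b) + 4*b + sqrt(1 - 9*b^2)/3


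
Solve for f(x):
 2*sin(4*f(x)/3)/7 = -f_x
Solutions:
 2*x/7 + 3*log(cos(4*f(x)/3) - 1)/8 - 3*log(cos(4*f(x)/3) + 1)/8 = C1


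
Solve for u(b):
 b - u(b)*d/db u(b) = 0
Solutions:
 u(b) = -sqrt(C1 + b^2)
 u(b) = sqrt(C1 + b^2)


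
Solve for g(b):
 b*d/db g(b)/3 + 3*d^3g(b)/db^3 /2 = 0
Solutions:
 g(b) = C1 + Integral(C2*airyai(-6^(1/3)*b/3) + C3*airybi(-6^(1/3)*b/3), b)


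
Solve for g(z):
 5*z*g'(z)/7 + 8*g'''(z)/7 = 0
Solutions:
 g(z) = C1 + Integral(C2*airyai(-5^(1/3)*z/2) + C3*airybi(-5^(1/3)*z/2), z)


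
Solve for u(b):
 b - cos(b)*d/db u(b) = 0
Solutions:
 u(b) = C1 + Integral(b/cos(b), b)


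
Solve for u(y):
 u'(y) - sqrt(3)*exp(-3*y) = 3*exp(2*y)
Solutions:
 u(y) = C1 + 3*exp(2*y)/2 - sqrt(3)*exp(-3*y)/3


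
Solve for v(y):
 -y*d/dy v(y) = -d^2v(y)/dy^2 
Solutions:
 v(y) = C1 + C2*erfi(sqrt(2)*y/2)


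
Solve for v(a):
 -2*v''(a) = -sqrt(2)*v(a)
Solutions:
 v(a) = C1*exp(-2^(3/4)*a/2) + C2*exp(2^(3/4)*a/2)


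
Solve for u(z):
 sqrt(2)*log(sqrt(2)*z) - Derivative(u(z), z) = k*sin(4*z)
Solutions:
 u(z) = C1 + k*cos(4*z)/4 + sqrt(2)*z*(log(z) - 1) + sqrt(2)*z*log(2)/2


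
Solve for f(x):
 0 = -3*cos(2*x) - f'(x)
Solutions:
 f(x) = C1 - 3*sin(2*x)/2


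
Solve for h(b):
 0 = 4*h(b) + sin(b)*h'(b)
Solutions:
 h(b) = C1*(cos(b)^2 + 2*cos(b) + 1)/(cos(b)^2 - 2*cos(b) + 1)


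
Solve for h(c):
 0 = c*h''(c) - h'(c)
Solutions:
 h(c) = C1 + C2*c^2


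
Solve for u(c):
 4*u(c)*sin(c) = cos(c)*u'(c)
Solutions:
 u(c) = C1/cos(c)^4


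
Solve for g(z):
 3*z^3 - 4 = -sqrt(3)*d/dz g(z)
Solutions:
 g(z) = C1 - sqrt(3)*z^4/4 + 4*sqrt(3)*z/3


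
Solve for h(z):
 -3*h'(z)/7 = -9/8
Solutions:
 h(z) = C1 + 21*z/8


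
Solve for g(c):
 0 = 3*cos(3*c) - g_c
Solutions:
 g(c) = C1 + sin(3*c)


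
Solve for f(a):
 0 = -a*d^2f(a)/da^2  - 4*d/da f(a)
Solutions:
 f(a) = C1 + C2/a^3


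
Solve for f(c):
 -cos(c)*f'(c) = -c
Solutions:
 f(c) = C1 + Integral(c/cos(c), c)


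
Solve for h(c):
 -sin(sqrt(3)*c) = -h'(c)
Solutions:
 h(c) = C1 - sqrt(3)*cos(sqrt(3)*c)/3


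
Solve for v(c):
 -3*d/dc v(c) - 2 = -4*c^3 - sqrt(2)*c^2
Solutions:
 v(c) = C1 + c^4/3 + sqrt(2)*c^3/9 - 2*c/3


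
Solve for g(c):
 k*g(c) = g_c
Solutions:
 g(c) = C1*exp(c*k)


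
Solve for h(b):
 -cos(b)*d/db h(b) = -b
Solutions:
 h(b) = C1 + Integral(b/cos(b), b)


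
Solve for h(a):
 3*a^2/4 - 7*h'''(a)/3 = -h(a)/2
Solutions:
 h(a) = C3*exp(14^(2/3)*3^(1/3)*a/14) - 3*a^2/2 + (C1*sin(14^(2/3)*3^(5/6)*a/28) + C2*cos(14^(2/3)*3^(5/6)*a/28))*exp(-14^(2/3)*3^(1/3)*a/28)


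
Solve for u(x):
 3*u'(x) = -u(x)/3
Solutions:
 u(x) = C1*exp(-x/9)


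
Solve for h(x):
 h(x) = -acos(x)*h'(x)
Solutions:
 h(x) = C1*exp(-Integral(1/acos(x), x))


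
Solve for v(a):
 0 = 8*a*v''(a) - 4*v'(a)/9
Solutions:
 v(a) = C1 + C2*a^(19/18)


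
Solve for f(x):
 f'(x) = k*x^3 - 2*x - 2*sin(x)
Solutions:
 f(x) = C1 + k*x^4/4 - x^2 + 2*cos(x)


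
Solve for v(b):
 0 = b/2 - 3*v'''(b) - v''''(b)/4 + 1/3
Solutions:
 v(b) = C1 + C2*b + C3*b^2 + C4*exp(-12*b) + b^4/144 + 7*b^3/432


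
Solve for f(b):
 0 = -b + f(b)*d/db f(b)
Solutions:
 f(b) = -sqrt(C1 + b^2)
 f(b) = sqrt(C1 + b^2)


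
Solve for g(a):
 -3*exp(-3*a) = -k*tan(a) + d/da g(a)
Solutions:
 g(a) = C1 + k*log(tan(a)^2 + 1)/2 + exp(-3*a)


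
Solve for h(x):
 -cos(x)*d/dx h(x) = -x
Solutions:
 h(x) = C1 + Integral(x/cos(x), x)


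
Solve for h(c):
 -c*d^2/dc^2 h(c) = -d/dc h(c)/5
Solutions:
 h(c) = C1 + C2*c^(6/5)


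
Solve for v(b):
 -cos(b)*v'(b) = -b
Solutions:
 v(b) = C1 + Integral(b/cos(b), b)


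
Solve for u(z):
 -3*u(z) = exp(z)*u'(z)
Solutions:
 u(z) = C1*exp(3*exp(-z))


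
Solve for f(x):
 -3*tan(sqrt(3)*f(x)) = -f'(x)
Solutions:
 f(x) = sqrt(3)*(pi - asin(C1*exp(3*sqrt(3)*x)))/3
 f(x) = sqrt(3)*asin(C1*exp(3*sqrt(3)*x))/3


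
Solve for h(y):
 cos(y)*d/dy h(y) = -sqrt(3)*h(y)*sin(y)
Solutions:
 h(y) = C1*cos(y)^(sqrt(3))


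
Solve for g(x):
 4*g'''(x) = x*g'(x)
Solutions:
 g(x) = C1 + Integral(C2*airyai(2^(1/3)*x/2) + C3*airybi(2^(1/3)*x/2), x)


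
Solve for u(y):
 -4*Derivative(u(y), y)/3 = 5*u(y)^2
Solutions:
 u(y) = 4/(C1 + 15*y)


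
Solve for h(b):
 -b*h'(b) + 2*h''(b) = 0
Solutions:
 h(b) = C1 + C2*erfi(b/2)


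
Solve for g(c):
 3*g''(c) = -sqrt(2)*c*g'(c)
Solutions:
 g(c) = C1 + C2*erf(2^(3/4)*sqrt(3)*c/6)


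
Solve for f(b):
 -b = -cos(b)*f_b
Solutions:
 f(b) = C1 + Integral(b/cos(b), b)


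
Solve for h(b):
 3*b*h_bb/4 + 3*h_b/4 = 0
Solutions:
 h(b) = C1 + C2*log(b)


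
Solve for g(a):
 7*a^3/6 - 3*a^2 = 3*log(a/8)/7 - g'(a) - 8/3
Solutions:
 g(a) = C1 - 7*a^4/24 + a^3 + 3*a*log(a)/7 - 65*a/21 - 9*a*log(2)/7


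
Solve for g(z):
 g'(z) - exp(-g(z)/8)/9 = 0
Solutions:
 g(z) = 8*log(C1 + z/72)


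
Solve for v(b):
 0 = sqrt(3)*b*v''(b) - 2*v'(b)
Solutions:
 v(b) = C1 + C2*b^(1 + 2*sqrt(3)/3)


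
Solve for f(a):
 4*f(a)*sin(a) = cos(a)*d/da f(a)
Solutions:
 f(a) = C1/cos(a)^4


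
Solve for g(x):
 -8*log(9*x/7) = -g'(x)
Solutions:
 g(x) = C1 + 8*x*log(x) - 8*x + x*log(43046721/5764801)


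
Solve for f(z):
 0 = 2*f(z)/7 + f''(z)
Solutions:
 f(z) = C1*sin(sqrt(14)*z/7) + C2*cos(sqrt(14)*z/7)


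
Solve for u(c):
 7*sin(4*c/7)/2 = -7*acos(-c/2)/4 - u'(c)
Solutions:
 u(c) = C1 - 7*c*acos(-c/2)/4 - 7*sqrt(4 - c^2)/4 + 49*cos(4*c/7)/8


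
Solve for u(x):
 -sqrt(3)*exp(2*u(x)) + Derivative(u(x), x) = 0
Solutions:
 u(x) = log(-sqrt(-1/(C1 + sqrt(3)*x))) - log(2)/2
 u(x) = log(-1/(C1 + sqrt(3)*x))/2 - log(2)/2


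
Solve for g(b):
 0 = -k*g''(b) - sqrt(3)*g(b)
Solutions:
 g(b) = C1*exp(-3^(1/4)*b*sqrt(-1/k)) + C2*exp(3^(1/4)*b*sqrt(-1/k))


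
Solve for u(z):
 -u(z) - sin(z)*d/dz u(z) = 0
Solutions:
 u(z) = C1*sqrt(cos(z) + 1)/sqrt(cos(z) - 1)


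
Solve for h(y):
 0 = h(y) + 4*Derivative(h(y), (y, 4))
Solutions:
 h(y) = (C1*sin(y/2) + C2*cos(y/2))*exp(-y/2) + (C3*sin(y/2) + C4*cos(y/2))*exp(y/2)


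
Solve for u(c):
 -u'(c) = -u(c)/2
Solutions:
 u(c) = C1*exp(c/2)


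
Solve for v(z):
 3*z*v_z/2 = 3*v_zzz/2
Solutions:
 v(z) = C1 + Integral(C2*airyai(z) + C3*airybi(z), z)


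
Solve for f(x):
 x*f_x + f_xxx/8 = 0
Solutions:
 f(x) = C1 + Integral(C2*airyai(-2*x) + C3*airybi(-2*x), x)


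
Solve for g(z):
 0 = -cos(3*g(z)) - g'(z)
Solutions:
 g(z) = -asin((C1 + exp(6*z))/(C1 - exp(6*z)))/3 + pi/3
 g(z) = asin((C1 + exp(6*z))/(C1 - exp(6*z)))/3


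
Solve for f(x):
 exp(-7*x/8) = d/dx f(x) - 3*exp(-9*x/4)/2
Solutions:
 f(x) = C1 - 2*exp(-9*x/4)/3 - 8*exp(-7*x/8)/7


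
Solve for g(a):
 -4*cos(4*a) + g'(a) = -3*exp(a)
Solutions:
 g(a) = C1 - 3*exp(a) + sin(4*a)


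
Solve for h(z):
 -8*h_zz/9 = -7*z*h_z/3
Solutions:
 h(z) = C1 + C2*erfi(sqrt(21)*z/4)


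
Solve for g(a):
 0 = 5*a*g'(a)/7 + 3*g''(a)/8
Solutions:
 g(a) = C1 + C2*erf(2*sqrt(105)*a/21)


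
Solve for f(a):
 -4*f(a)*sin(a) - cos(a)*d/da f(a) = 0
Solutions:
 f(a) = C1*cos(a)^4


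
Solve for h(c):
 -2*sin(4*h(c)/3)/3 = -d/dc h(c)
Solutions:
 -2*c/3 + 3*log(cos(4*h(c)/3) - 1)/8 - 3*log(cos(4*h(c)/3) + 1)/8 = C1


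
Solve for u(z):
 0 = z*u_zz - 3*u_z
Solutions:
 u(z) = C1 + C2*z^4


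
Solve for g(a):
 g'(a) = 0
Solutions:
 g(a) = C1


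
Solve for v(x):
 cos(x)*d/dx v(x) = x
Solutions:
 v(x) = C1 + Integral(x/cos(x), x)


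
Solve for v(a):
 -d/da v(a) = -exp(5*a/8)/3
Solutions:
 v(a) = C1 + 8*exp(5*a/8)/15


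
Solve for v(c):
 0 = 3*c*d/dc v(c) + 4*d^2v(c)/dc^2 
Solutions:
 v(c) = C1 + C2*erf(sqrt(6)*c/4)


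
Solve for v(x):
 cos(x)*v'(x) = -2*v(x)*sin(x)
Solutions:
 v(x) = C1*cos(x)^2


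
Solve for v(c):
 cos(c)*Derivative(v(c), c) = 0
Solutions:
 v(c) = C1


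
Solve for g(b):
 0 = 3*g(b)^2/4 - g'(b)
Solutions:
 g(b) = -4/(C1 + 3*b)


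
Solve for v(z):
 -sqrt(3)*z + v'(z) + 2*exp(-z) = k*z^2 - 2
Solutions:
 v(z) = C1 + k*z^3/3 + sqrt(3)*z^2/2 - 2*z + 2*exp(-z)


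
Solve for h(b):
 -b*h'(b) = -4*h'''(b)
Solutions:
 h(b) = C1 + Integral(C2*airyai(2^(1/3)*b/2) + C3*airybi(2^(1/3)*b/2), b)


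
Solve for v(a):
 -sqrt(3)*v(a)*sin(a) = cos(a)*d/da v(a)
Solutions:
 v(a) = C1*cos(a)^(sqrt(3))


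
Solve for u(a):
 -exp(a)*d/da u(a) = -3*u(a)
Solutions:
 u(a) = C1*exp(-3*exp(-a))


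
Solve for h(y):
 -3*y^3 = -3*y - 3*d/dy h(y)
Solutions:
 h(y) = C1 + y^4/4 - y^2/2


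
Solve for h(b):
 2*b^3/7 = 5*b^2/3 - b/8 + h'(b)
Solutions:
 h(b) = C1 + b^4/14 - 5*b^3/9 + b^2/16


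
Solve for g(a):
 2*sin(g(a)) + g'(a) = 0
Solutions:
 g(a) = -acos((-C1 - exp(4*a))/(C1 - exp(4*a))) + 2*pi
 g(a) = acos((-C1 - exp(4*a))/(C1 - exp(4*a)))


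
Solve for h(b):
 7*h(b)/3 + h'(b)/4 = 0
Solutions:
 h(b) = C1*exp(-28*b/3)


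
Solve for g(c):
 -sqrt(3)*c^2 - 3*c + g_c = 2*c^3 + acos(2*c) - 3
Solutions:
 g(c) = C1 + c^4/2 + sqrt(3)*c^3/3 + 3*c^2/2 + c*acos(2*c) - 3*c - sqrt(1 - 4*c^2)/2


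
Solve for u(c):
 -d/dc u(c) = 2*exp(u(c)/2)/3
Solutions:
 u(c) = 2*log(1/(C1 + 2*c)) + 2*log(6)


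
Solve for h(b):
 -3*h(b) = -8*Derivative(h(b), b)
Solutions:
 h(b) = C1*exp(3*b/8)


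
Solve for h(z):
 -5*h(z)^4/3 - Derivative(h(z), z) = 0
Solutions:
 h(z) = (-1 - sqrt(3)*I)*(1/(C1 + 5*z))^(1/3)/2
 h(z) = (-1 + sqrt(3)*I)*(1/(C1 + 5*z))^(1/3)/2
 h(z) = (1/(C1 + 5*z))^(1/3)


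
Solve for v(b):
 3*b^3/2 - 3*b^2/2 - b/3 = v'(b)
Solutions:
 v(b) = C1 + 3*b^4/8 - b^3/2 - b^2/6


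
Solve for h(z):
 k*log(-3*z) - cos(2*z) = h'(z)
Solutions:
 h(z) = C1 + k*z*(log(-z) - 1) + k*z*log(3) - sin(2*z)/2


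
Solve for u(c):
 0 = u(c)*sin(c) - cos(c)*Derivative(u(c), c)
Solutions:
 u(c) = C1/cos(c)


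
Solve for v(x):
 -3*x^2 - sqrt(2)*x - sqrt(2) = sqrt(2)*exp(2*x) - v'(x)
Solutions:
 v(x) = C1 + x^3 + sqrt(2)*x^2/2 + sqrt(2)*x + sqrt(2)*exp(2*x)/2


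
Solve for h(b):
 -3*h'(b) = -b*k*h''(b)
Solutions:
 h(b) = C1 + b^(((re(k) + 3)*re(k) + im(k)^2)/(re(k)^2 + im(k)^2))*(C2*sin(3*log(b)*Abs(im(k))/(re(k)^2 + im(k)^2)) + C3*cos(3*log(b)*im(k)/(re(k)^2 + im(k)^2)))


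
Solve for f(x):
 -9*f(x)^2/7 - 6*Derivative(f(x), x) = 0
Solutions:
 f(x) = 14/(C1 + 3*x)


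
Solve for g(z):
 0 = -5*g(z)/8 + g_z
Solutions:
 g(z) = C1*exp(5*z/8)


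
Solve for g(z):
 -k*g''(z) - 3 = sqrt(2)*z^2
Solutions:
 g(z) = C1 + C2*z - sqrt(2)*z^4/(12*k) - 3*z^2/(2*k)


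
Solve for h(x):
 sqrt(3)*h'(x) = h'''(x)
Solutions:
 h(x) = C1 + C2*exp(-3^(1/4)*x) + C3*exp(3^(1/4)*x)


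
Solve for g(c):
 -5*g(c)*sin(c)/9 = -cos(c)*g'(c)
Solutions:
 g(c) = C1/cos(c)^(5/9)


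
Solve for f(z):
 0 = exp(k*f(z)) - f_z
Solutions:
 f(z) = Piecewise((log(-1/(C1*k + k*z))/k, Ne(k, 0)), (nan, True))
 f(z) = Piecewise((C1 + z, Eq(k, 0)), (nan, True))


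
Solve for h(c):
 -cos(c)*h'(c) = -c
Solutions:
 h(c) = C1 + Integral(c/cos(c), c)


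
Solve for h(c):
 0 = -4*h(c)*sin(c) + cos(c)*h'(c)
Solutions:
 h(c) = C1/cos(c)^4
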